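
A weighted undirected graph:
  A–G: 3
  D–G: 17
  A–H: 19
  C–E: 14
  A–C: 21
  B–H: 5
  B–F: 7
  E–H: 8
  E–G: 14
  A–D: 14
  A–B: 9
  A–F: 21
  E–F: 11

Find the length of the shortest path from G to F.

19

A few of the G→F routes:
G → E → F: 14 + 11 = 25
G → A → B → F: 3 + 9 + 7 = 19
G → A → F: 3 + 21 = 24
Best route has total 19.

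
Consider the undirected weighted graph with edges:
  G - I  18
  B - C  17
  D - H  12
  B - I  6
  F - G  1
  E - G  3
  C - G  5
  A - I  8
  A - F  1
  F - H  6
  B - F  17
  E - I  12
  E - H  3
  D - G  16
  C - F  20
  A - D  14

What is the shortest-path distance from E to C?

Comparing a few candidate routes:
E→H→F→C: 3 + 6 + 20 = 29
E→H→F→G→C: 3 + 6 + 1 + 5 = 15
E→G→F→C: 3 + 1 + 20 = 24
E→G→C: 3 + 5 = 8
E→I→A→F→G→C: 12 + 8 + 1 + 1 + 5 = 27
Best route has total 8.

8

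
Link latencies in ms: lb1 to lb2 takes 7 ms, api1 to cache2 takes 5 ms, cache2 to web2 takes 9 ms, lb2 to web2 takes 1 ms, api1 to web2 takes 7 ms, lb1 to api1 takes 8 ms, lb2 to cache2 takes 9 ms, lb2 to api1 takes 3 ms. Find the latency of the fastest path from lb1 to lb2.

Checking several routes:
lb1 -> lb2: 7
lb1 -> api1 -> web2 -> lb2: 8 + 7 + 1 = 16
lb1 -> api1 -> lb2: 8 + 3 = 11
lb1 -> api1 -> cache2 -> lb2: 8 + 5 + 9 = 22
The minimum is 7 ms.

7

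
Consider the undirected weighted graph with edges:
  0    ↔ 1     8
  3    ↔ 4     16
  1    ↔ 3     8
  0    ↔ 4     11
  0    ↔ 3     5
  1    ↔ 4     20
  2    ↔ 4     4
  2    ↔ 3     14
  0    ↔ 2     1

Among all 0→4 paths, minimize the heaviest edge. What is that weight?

Some routes from 0 to 4:
0 → 2 → 3 → 4: max(1, 14, 16) = 16
0 → 2 → 4: max(1, 4) = 4
0 → 1 → 3 → 2 → 4: max(8, 8, 14, 4) = 14
0 → 4: max(11) = 11
0 → 3 → 2 → 4: max(5, 14, 4) = 14
Smallest bottleneck: 4.

4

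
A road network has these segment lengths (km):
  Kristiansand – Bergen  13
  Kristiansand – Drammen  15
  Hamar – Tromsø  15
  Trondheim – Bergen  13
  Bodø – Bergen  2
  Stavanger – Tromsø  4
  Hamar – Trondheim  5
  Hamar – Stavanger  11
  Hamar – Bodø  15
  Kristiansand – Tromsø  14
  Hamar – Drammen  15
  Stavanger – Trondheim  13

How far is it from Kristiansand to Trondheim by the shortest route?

26

A few of the Kristiansand→Trondheim routes:
Kristiansand - Tromsø - Stavanger - Hamar - Trondheim: 14 + 4 + 11 + 5 = 34
Kristiansand - Bergen - Trondheim: 13 + 13 = 26
Kristiansand - Tromsø - Stavanger - Trondheim: 14 + 4 + 13 = 31
Best route has total 26 km.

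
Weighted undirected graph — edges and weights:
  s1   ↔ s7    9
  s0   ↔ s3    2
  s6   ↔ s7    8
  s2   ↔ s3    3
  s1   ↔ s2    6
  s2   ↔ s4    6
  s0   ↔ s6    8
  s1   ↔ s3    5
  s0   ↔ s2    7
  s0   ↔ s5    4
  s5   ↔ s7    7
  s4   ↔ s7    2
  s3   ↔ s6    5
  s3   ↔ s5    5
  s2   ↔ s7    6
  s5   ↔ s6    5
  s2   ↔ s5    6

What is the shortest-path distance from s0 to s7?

11

Some routes from s0 to s7:
s0→s3→s2→s4→s7: 2 + 3 + 6 + 2 = 13
s0→s3→s2→s7: 2 + 3 + 6 = 11
s0→s5→s7: 4 + 7 = 11
s0→s2→s7: 7 + 6 = 13
s0→s3→s5→s7: 2 + 5 + 7 = 14
Best route has total 11.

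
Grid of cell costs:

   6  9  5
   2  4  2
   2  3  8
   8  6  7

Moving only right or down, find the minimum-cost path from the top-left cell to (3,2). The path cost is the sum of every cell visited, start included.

26

Take [0,0]→[1,0]→[2,0]→[2,1]→[3,1]→[3,2] for a total of 6 + 2 + 2 + 3 + 6 + 7 = 26.
For comparison, the top-then-right route costs 37.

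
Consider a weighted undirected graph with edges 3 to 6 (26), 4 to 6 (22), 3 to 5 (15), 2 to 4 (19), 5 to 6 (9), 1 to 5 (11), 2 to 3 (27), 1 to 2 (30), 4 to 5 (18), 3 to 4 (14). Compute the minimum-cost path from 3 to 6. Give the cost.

A few of the 3→6 routes:
3 -> 6: 26
3 -> 4 -> 6: 14 + 22 = 36
3 -> 4 -> 5 -> 6: 14 + 18 + 9 = 41
3 -> 5 -> 6: 15 + 9 = 24
3 -> 5 -> 4 -> 6: 15 + 18 + 22 = 55
3 -> 2 -> 4 -> 6: 27 + 19 + 22 = 68
The minimum is 24.

24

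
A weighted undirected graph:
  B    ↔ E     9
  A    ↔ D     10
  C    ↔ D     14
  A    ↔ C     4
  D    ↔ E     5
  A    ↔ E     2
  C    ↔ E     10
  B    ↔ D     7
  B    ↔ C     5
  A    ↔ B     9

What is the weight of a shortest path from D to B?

A few of the D→B routes:
D - E - A - C - B: 5 + 2 + 4 + 5 = 16
D - E - B: 5 + 9 = 14
D - B: 7
The minimum is 7.

7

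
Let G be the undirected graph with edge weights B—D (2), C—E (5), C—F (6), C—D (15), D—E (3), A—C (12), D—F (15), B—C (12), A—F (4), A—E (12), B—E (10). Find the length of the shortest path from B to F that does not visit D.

Some routes from B to F avoiding D:
B -> E -> C -> F: 10 + 5 + 6 = 21
B -> C -> F: 12 + 6 = 18
B -> C -> A -> F: 12 + 12 + 4 = 28
B -> E -> C -> A -> F: 10 + 5 + 12 + 4 = 31
B -> C -> E -> A -> F: 12 + 5 + 12 + 4 = 33
B -> E -> A -> F: 10 + 12 + 4 = 26
Shortest: 18.

18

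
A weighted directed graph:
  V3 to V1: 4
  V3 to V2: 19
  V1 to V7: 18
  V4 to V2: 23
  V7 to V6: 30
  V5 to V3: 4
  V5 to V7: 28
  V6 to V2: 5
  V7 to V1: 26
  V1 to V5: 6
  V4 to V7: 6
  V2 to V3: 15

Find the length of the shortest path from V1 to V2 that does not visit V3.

53

Routes from V1 to V2 avoiding V3:
V1 → V5 → V7 → V6 → V2: 6 + 28 + 30 + 5 = 69
V1 → V7 → V6 → V2: 18 + 30 + 5 = 53
Best route has total 53.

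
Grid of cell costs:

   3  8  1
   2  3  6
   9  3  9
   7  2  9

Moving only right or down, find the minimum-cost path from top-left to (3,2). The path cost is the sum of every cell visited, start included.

Best path: (0,0) (1,0) (1,1) (2,1) (3,1) (3,2)
Cost: 3 + 2 + 3 + 3 + 2 + 9 = 22
(Top row then right column would cost 36.)

22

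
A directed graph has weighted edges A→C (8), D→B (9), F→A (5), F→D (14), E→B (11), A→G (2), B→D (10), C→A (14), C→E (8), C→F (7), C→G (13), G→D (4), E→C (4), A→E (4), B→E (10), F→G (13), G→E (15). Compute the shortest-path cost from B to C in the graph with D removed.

14

Paths from B to C avoiding D:
B - E - C: 10 + 4 = 14
Shortest: 14.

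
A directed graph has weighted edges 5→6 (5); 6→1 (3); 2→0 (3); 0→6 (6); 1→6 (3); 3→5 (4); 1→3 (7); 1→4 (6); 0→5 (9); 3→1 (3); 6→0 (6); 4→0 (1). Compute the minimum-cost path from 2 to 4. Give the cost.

18

Paths from 2 to 4:
2-0-5-6-1-4: 3 + 9 + 5 + 3 + 6 = 26
2-0-6-1-4: 3 + 6 + 3 + 6 = 18
The minimum is 18.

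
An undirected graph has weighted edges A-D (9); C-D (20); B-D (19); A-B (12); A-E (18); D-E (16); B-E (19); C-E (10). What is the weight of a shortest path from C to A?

28

Some routes from C to A:
C-D-A: 20 + 9 = 29
C-D-E-A: 20 + 16 + 18 = 54
C-E-D-A: 10 + 16 + 9 = 35
C-E-B-A: 10 + 19 + 12 = 41
C-D-B-A: 20 + 19 + 12 = 51
C-E-A: 10 + 18 = 28
The minimum is 28.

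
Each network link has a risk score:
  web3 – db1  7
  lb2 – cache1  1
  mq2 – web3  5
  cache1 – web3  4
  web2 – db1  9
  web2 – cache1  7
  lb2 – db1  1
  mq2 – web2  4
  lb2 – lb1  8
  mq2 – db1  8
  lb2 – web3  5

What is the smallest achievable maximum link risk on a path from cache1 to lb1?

Checking several routes:
cache1 → web2 → mq2 → db1 → web3 → lb2 → lb1: max(7, 4, 8, 7, 5, 8) = 8
cache1 → web3 → mq2 → db1 → lb2 → lb1: max(4, 5, 8, 1, 8) = 8
cache1 → web2 → mq2 → db1 → lb2 → lb1: max(7, 4, 8, 1, 8) = 8
cache1 → web3 → lb2 → lb1: max(4, 5, 8) = 8
cache1 → web3 → db1 → lb2 → lb1: max(4, 7, 1, 8) = 8
Smallest bottleneck: 8.

8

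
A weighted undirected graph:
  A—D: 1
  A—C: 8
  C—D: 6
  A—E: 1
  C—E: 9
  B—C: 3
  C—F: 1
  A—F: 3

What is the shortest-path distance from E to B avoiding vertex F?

11

Routes from E to B avoiding F:
E → A → D → C → B: 1 + 1 + 6 + 3 = 11
E → C → B: 9 + 3 = 12
E → A → C → B: 1 + 8 + 3 = 12
Best route has total 11.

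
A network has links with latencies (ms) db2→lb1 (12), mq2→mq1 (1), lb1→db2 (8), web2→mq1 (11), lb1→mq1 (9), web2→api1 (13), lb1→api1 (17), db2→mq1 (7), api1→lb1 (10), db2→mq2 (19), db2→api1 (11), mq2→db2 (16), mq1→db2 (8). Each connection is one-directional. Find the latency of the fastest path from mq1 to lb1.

Routes from mq1 to lb1:
mq1 -> db2 -> api1 -> lb1: 8 + 11 + 10 = 29
mq1 -> db2 -> lb1: 8 + 12 = 20
The minimum is 20 ms.

20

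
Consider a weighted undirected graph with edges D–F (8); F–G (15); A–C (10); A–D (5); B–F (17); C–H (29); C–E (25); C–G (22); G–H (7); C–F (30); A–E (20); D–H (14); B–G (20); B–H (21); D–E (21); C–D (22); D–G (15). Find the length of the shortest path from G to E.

Checking several routes:
G-H-D-E: 7 + 14 + 21 = 42
G-D-E: 15 + 21 = 36
G-D-A-E: 15 + 5 + 20 = 40
Best route has total 36.

36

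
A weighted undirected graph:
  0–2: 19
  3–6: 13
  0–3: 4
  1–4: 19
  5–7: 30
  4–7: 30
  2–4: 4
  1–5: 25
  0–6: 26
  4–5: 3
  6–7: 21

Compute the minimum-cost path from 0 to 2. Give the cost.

19

A few of the 0→2 routes:
0 → 2: 19
0 → 6 → 7 → 4 → 2: 26 + 21 + 30 + 4 = 81
0 → 3 → 6 → 7 → 5 → 4 → 2: 4 + 13 + 21 + 30 + 3 + 4 = 75
0 → 6 → 7 → 5 → 4 → 2: 26 + 21 + 30 + 3 + 4 = 84
0 → 3 → 6 → 7 → 4 → 2: 4 + 13 + 21 + 30 + 4 = 72
Shortest: 19.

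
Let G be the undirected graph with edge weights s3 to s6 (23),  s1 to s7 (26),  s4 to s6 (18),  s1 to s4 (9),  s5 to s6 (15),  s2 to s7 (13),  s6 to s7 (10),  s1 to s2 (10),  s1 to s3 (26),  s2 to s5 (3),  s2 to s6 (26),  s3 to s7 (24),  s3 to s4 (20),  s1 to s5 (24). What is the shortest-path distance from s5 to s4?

Some routes from s5 to s4:
s5→s2→s1→s4: 3 + 10 + 9 = 22
s5→s6→s4: 15 + 18 = 33
s5→s2→s6→s4: 3 + 26 + 18 = 47
s5→s2→s7→s6→s4: 3 + 13 + 10 + 18 = 44
s5→s1→s4: 24 + 9 = 33
The minimum is 22.

22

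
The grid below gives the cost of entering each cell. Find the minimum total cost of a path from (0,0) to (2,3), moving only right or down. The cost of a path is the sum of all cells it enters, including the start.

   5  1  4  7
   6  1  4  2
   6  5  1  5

17

One optimal route is [0,0] → [0,1] → [1,1] → [1,2] → [2,2] → [2,3].
Its cost is 5 + 1 + 1 + 4 + 1 + 5 = 17.
(Top row then right column would cost 24.)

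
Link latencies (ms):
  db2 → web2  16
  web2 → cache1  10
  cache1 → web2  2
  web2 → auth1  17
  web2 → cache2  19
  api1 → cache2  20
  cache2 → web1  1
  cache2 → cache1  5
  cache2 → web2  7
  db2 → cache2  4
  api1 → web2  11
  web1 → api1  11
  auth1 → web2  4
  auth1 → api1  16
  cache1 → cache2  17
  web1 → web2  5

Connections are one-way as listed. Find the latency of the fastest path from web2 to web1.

20

Candidate routes:
web2 → cache2 → web1: 19 + 1 = 20
web2 → cache1 → cache2 → web1: 10 + 17 + 1 = 28
web2 → auth1 → api1 → cache2 → web1: 17 + 16 + 20 + 1 = 54
Shortest: 20 ms.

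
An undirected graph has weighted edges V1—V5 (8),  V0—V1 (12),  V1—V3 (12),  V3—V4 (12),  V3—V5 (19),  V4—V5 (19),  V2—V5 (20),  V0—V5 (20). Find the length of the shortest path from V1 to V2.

28

Candidate routes:
V1 - V3 - V4 - V5 - V2: 12 + 12 + 19 + 20 = 63
V1 - V0 - V5 - V2: 12 + 20 + 20 = 52
V1 - V5 - V2: 8 + 20 = 28
V1 - V3 - V5 - V2: 12 + 19 + 20 = 51
Shortest: 28.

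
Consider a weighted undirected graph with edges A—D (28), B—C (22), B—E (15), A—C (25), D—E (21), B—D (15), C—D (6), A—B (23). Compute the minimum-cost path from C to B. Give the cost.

A few of the C→B routes:
C → D → A → B: 6 + 28 + 23 = 57
C → A → B: 25 + 23 = 48
C → D → B: 6 + 15 = 21
C → A → D → B: 25 + 28 + 15 = 68
C → D → E → B: 6 + 21 + 15 = 42
C → B: 22
The minimum is 21.

21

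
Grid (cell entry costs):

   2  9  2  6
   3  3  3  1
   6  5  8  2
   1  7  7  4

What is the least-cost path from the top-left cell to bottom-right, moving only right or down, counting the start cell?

One optimal route is (0,0) -> (1,0) -> (1,1) -> (1,2) -> (1,3) -> (2,3) -> (3,3).
Its cost is 2 + 3 + 3 + 3 + 1 + 2 + 4 = 18.
(Top row then right column would cost 26.)

18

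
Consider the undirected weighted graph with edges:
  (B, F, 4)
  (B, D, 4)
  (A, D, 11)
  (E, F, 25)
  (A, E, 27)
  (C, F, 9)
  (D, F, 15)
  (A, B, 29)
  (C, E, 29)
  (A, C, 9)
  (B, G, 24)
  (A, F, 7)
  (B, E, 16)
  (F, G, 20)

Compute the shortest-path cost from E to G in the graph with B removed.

Checking several routes:
E - A - C - F - G: 27 + 9 + 9 + 20 = 65
E - A - F - G: 27 + 7 + 20 = 54
E - F - G: 25 + 20 = 45
E - C - F - G: 29 + 9 + 20 = 58
Shortest: 45.

45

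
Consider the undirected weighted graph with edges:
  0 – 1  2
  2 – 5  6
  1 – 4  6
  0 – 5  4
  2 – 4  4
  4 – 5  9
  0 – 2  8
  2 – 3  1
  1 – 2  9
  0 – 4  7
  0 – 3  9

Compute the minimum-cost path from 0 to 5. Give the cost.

A few of the 0→5 routes:
0 -> 2 -> 5: 8 + 6 = 14
0 -> 3 -> 2 -> 5: 9 + 1 + 6 = 16
0 -> 4 -> 5: 7 + 9 = 16
0 -> 5: 4
Shortest: 4.

4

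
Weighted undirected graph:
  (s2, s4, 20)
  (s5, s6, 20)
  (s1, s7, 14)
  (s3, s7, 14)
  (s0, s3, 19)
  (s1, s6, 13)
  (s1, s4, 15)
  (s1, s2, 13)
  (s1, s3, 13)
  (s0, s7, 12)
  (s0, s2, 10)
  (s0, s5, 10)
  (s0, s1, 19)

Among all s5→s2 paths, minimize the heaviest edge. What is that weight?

A few of the s5→s2 routes:
s5 -> s0 -> s2: max(10, 10) = 10
s5 -> s0 -> s7 -> s1 -> s2: max(10, 12, 14, 13) = 14
s5 -> s0 -> s7 -> s3 -> s1 -> s2: max(10, 12, 14, 13, 13) = 14
The minimum achievable maximum is 10.

10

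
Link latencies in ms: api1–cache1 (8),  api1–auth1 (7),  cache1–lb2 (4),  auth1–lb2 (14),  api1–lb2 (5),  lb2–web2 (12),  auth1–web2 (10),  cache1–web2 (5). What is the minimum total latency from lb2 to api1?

5

Comparing a few candidate routes:
lb2-auth1-api1: 14 + 7 = 21
lb2-api1: 5
lb2-cache1-api1: 4 + 8 = 12
lb2-cache1-web2-auth1-api1: 4 + 5 + 10 + 7 = 26
lb2-web2-cache1-api1: 12 + 5 + 8 = 25
The minimum is 5 ms.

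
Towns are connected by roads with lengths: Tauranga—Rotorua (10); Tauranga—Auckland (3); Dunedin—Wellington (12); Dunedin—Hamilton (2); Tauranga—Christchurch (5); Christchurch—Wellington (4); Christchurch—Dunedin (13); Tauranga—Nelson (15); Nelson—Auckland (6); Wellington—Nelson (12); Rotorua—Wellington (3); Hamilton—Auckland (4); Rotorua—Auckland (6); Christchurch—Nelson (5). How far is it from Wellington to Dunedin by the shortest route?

Some routes from Wellington to Dunedin:
Wellington→Christchurch→Dunedin: 4 + 13 = 17
Wellington→Christchurch→Tauranga→Auckland→Hamilton→Dunedin: 4 + 5 + 3 + 4 + 2 = 18
Wellington→Rotorua→Auckland→Hamilton→Dunedin: 3 + 6 + 4 + 2 = 15
Wellington→Dunedin: 12
Wellington→Christchurch→Nelson→Auckland→Hamilton→Dunedin: 4 + 5 + 6 + 4 + 2 = 21
Wellington→Rotorua→Tauranga→Auckland→Hamilton→Dunedin: 3 + 10 + 3 + 4 + 2 = 22
The minimum is 12.

12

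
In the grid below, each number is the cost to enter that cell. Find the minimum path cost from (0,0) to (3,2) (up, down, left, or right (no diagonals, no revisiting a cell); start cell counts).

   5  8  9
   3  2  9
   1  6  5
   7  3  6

Take [0,0] → [1,0] → [2,0] → [2,1] → [3,1] → [3,2] for a total of 5 + 3 + 1 + 6 + 3 + 6 = 24.

24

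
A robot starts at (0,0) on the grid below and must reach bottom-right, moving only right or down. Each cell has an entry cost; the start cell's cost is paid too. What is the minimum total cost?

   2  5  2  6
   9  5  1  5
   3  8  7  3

18

One optimal route is (0,0) -> (0,1) -> (0,2) -> (1,2) -> (1,3) -> (2,3).
Its cost is 2 + 5 + 2 + 1 + 5 + 3 = 18.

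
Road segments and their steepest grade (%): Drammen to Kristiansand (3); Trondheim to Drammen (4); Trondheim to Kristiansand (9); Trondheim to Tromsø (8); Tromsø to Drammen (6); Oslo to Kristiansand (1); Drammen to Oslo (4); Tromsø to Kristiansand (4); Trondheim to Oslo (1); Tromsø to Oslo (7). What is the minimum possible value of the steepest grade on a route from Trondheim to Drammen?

Comparing a few candidate routes:
Trondheim→Drammen: max(4) = 4
Trondheim→Oslo→Drammen: max(1, 4) = 4
Trondheim→Oslo→Kristiansand→Drammen: max(1, 1, 3) = 3
Best route has worst link 3%.

3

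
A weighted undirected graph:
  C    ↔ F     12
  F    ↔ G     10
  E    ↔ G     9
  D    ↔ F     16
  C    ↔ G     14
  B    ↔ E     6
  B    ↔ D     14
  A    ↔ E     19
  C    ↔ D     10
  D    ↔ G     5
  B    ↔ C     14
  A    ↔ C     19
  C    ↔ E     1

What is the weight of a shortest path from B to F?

Comparing a few candidate routes:
B - D - G - F: 14 + 5 + 10 = 29
B - E - G - F: 6 + 9 + 10 = 25
B - E - C - F: 6 + 1 + 12 = 19
B - D - F: 14 + 16 = 30
B - C - F: 14 + 12 = 26
The minimum is 19.

19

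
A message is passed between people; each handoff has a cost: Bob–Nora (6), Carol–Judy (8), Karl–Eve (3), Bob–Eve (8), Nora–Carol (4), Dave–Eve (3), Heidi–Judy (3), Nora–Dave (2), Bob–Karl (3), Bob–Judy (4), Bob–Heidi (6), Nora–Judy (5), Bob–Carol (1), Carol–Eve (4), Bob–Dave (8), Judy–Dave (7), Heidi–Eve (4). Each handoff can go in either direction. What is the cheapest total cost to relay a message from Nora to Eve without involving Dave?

8

Some routes from Nora to Eve avoiding Dave:
Nora -> Judy -> Heidi -> Eve: 5 + 3 + 4 = 12
Nora -> Bob -> Karl -> Eve: 6 + 3 + 3 = 12
Nora -> Bob -> Carol -> Eve: 6 + 1 + 4 = 11
Nora -> Carol -> Bob -> Karl -> Eve: 4 + 1 + 3 + 3 = 11
Nora -> Carol -> Eve: 4 + 4 = 8
Shortest: 8.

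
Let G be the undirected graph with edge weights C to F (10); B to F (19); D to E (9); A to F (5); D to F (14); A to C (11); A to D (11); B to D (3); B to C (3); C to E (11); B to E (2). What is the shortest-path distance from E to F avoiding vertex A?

15

Comparing a few candidate routes:
E-B-D-F: 2 + 3 + 14 = 19
E-B-F: 2 + 19 = 21
E-B-C-F: 2 + 3 + 10 = 15
The minimum is 15.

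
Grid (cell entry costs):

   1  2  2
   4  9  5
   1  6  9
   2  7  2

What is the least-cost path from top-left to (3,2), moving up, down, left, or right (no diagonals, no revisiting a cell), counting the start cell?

17

Take (0,0) -> (1,0) -> (2,0) -> (3,0) -> (3,1) -> (3,2) for a total of 1 + 4 + 1 + 2 + 7 + 2 = 17.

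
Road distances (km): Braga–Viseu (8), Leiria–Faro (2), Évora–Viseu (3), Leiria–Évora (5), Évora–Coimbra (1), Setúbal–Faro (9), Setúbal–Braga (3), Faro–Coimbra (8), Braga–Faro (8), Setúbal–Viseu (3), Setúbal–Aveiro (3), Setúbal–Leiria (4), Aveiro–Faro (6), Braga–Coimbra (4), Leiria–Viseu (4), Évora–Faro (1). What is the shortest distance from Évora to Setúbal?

6

Some routes from Évora to Setúbal:
Évora → Coimbra → Braga → Setúbal: 1 + 4 + 3 = 8
Évora → Viseu → Setúbal: 3 + 3 = 6
Évora → Faro → Leiria → Setúbal: 1 + 2 + 4 = 7
Évora → Leiria → Setúbal: 5 + 4 = 9
Best route has total 6 km.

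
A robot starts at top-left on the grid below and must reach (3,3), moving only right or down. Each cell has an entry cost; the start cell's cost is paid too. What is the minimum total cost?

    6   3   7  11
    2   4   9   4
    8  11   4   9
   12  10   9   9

One optimal route is (0,0) (1,0) (1,1) (1,2) (1,3) (2,3) (3,3).
Its cost is 6 + 2 + 4 + 9 + 4 + 9 + 9 = 43.

43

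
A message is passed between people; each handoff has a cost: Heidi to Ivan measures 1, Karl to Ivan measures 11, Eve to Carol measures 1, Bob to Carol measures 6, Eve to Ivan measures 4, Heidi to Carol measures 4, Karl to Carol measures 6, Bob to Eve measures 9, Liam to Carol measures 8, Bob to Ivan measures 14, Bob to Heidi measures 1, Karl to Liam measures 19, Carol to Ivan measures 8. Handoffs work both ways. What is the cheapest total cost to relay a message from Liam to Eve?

Some routes from Liam to Eve:
Liam → Carol → Ivan → Eve: 8 + 8 + 4 = 20
Liam → Carol → Heidi → Ivan → Eve: 8 + 4 + 1 + 4 = 17
Liam → Carol → Eve: 8 + 1 = 9
Liam → Carol → Bob → Heidi → Ivan → Eve: 8 + 6 + 1 + 1 + 4 = 20
Liam → Carol → Heidi → Bob → Eve: 8 + 4 + 1 + 9 = 22
Shortest: 9.

9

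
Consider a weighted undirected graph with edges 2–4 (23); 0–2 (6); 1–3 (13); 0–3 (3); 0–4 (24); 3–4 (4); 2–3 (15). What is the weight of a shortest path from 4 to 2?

Checking several routes:
4-3-2: 4 + 15 = 19
4-3-0-2: 4 + 3 + 6 = 13
4-0-2: 24 + 6 = 30
4-2: 23
Shortest: 13.

13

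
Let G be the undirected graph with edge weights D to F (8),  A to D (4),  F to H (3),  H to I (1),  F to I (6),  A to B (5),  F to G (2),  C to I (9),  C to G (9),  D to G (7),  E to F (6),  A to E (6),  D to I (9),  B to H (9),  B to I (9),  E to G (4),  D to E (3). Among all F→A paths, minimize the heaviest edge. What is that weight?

Some routes from F to A:
F → G → E → D → A: max(2, 4, 3, 4) = 4
F → G → D → E → A: max(2, 7, 3, 6) = 7
F → G → E → A: max(2, 4, 6) = 6
F → E → A: max(6, 6) = 6
F → E → D → A: max(6, 3, 4) = 6
Smallest bottleneck: 4.

4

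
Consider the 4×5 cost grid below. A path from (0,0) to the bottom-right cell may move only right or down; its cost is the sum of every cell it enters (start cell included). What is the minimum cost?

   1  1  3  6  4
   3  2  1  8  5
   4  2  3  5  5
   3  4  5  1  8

Take r0c0→r0c1→r1c1→r1c2→r2c2→r2c3→r3c3→r3c4 for a total of 1 + 1 + 2 + 1 + 3 + 5 + 1 + 8 = 22.

22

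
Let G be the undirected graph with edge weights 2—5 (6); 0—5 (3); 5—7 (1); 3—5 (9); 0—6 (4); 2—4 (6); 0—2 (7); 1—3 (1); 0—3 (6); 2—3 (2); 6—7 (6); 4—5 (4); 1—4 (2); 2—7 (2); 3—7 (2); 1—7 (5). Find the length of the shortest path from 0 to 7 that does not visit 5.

8

Comparing a few candidate routes:
0-2-7: 7 + 2 = 9
0-2-3-7: 7 + 2 + 2 = 11
0-3-2-7: 6 + 2 + 2 = 10
0-6-7: 4 + 6 = 10
0-3-7: 6 + 2 = 8
The minimum is 8.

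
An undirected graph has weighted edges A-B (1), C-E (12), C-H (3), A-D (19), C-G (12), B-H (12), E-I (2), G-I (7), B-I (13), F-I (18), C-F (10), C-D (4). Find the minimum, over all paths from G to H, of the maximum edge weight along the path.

12

Checking several routes:
G → C → E → I → B → H: max(12, 12, 2, 13, 12) = 13
G → I → E → C → H: max(7, 2, 12, 3) = 12
G → C → H: max(12, 3) = 12
G → I → B → H: max(7, 13, 12) = 13
Best route has worst link 12.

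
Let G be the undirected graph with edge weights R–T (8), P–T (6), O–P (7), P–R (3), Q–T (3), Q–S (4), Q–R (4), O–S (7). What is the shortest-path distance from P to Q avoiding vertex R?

Paths from P to Q avoiding R:
P-O-S-Q: 7 + 7 + 4 = 18
P-T-Q: 6 + 3 = 9
Best route has total 9.

9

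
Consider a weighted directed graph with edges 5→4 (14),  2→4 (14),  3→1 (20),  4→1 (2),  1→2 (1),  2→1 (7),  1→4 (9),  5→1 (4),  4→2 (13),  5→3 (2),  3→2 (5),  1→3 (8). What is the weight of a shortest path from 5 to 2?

5

Comparing a few candidate routes:
5 - 3 - 1 - 2: 2 + 20 + 1 = 23
5 - 3 - 2: 2 + 5 = 7
5 - 4 - 1 - 2: 14 + 2 + 1 = 17
5 - 1 - 4 - 2: 4 + 9 + 13 = 26
5 - 1 - 2: 4 + 1 = 5
5 - 1 - 3 - 2: 4 + 8 + 5 = 17
Best route has total 5.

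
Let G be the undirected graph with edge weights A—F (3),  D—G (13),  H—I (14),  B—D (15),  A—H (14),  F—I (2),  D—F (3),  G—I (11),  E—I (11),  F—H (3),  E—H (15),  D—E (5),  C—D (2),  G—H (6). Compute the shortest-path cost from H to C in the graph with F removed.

Routes from H to C avoiding F:
H - E - D - C: 15 + 5 + 2 = 22
H - G - D - C: 6 + 13 + 2 = 21
H - I - E - D - C: 14 + 11 + 5 + 2 = 32
H - G - I - E - D - C: 6 + 11 + 11 + 5 + 2 = 35
H - E - I - G - D - C: 15 + 11 + 11 + 13 + 2 = 52
H - I - G - D - C: 14 + 11 + 13 + 2 = 40
Best route has total 21.

21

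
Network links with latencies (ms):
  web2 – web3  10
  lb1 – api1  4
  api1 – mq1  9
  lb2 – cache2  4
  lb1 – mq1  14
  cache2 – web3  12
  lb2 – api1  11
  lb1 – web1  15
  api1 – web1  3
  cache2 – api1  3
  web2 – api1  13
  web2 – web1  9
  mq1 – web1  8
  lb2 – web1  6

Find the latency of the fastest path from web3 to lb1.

Comparing a few candidate routes:
web3→web2→web1→api1→lb1: 10 + 9 + 3 + 4 = 26
web3→cache2→api1→lb1: 12 + 3 + 4 = 19
web3→web2→api1→lb1: 10 + 13 + 4 = 27
web3→cache2→lb2→web1→api1→lb1: 12 + 4 + 6 + 3 + 4 = 29
Shortest: 19 ms.

19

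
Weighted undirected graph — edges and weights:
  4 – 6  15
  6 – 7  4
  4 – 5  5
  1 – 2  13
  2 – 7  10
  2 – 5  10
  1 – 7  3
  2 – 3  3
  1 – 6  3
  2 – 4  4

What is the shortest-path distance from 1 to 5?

22

Comparing a few candidate routes:
1 - 7 - 2 - 5: 3 + 10 + 10 = 23
1 - 2 - 4 - 5: 13 + 4 + 5 = 22
1 - 2 - 5: 13 + 10 = 23
1 - 7 - 2 - 4 - 5: 3 + 10 + 4 + 5 = 22
Best route has total 22.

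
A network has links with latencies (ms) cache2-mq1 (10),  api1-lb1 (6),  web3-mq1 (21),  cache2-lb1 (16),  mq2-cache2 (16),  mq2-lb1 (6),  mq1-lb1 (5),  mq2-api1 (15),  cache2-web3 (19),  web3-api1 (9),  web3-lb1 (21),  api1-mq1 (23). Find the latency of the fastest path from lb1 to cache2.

A few of the lb1→cache2 routes:
lb1 -> mq2 -> cache2: 6 + 16 = 22
lb1 -> api1 -> web3 -> cache2: 6 + 9 + 19 = 34
lb1 -> api1 -> mq2 -> cache2: 6 + 15 + 16 = 37
lb1 -> api1 -> mq1 -> cache2: 6 + 23 + 10 = 39
lb1 -> mq1 -> cache2: 5 + 10 = 15
lb1 -> cache2: 16
Shortest: 15 ms.

15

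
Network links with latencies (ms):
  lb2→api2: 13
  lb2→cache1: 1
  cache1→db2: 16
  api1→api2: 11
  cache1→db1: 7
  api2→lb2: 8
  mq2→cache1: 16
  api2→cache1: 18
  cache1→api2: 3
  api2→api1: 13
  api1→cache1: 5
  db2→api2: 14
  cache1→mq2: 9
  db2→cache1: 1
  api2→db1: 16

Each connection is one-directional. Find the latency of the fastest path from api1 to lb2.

16

Routes from api1 to lb2:
api1-cache1-db2-api2-lb2: 5 + 16 + 14 + 8 = 43
api1-cache1-api2-lb2: 5 + 3 + 8 = 16
api1-api2-lb2: 11 + 8 = 19
Best route has total 16 ms.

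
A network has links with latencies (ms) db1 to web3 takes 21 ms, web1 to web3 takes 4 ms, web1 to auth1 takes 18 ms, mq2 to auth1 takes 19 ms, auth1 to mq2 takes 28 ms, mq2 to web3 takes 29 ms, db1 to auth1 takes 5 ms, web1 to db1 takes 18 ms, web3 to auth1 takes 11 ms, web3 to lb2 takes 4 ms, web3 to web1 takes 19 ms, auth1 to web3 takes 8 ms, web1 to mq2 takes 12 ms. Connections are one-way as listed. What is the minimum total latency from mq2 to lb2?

31

Paths from mq2 to lb2:
mq2 → web3 → lb2: 29 + 4 = 33
mq2 → auth1 → web3 → lb2: 19 + 8 + 4 = 31
Best route has total 31 ms.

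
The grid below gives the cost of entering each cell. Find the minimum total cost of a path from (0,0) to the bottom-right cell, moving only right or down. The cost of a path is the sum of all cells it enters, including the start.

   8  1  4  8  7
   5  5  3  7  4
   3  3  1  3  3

23

Best path: [0,0] → [0,1] → [0,2] → [1,2] → [2,2] → [2,3] → [2,4]
Cost: 8 + 1 + 4 + 3 + 1 + 3 + 3 = 23
For comparison, the top-then-right route costs 35.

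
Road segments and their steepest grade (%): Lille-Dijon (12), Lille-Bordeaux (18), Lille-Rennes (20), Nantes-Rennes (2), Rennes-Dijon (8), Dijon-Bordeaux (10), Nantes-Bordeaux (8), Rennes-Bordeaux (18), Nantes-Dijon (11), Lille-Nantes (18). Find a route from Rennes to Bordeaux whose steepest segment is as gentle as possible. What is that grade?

Some routes from Rennes to Bordeaux:
Rennes -> Dijon -> Nantes -> Bordeaux: max(8, 11, 8) = 11
Rennes -> Dijon -> Bordeaux: max(8, 10) = 10
Rennes -> Nantes -> Bordeaux: max(2, 8) = 8
Best route has worst link 8%.

8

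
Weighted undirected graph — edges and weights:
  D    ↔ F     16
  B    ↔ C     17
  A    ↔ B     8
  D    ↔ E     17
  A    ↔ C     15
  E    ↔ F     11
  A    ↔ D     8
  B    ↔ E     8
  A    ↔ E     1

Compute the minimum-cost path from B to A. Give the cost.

8

Comparing a few candidate routes:
B→A: 8
B→E→D→A: 8 + 17 + 8 = 33
B→C→A: 17 + 15 = 32
B→E→A: 8 + 1 = 9
Best route has total 8.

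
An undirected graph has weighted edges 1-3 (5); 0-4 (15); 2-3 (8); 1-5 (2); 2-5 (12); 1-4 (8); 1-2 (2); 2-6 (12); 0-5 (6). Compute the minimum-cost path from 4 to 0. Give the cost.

Comparing a few candidate routes:
4→1→2→5→0: 8 + 2 + 12 + 6 = 28
4→1→5→0: 8 + 2 + 6 = 16
4→0: 15
The minimum is 15.

15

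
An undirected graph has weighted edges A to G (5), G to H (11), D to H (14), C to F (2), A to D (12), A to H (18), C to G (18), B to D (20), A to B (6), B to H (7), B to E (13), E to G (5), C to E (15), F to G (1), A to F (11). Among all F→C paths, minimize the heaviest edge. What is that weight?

2

A few of the F→C routes:
F - C: max(2) = 2
F - G - A - D - H - B - E - C: max(1, 5, 12, 14, 7, 13, 15) = 15
F - G - H - B - E - C: max(1, 11, 7, 13, 15) = 15
F - G - A - B - E - C: max(1, 5, 6, 13, 15) = 15
Best route has worst link 2.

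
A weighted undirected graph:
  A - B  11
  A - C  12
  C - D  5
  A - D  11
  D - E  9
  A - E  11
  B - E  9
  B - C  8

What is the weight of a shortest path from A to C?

12

A few of the A→C routes:
A → C: 12
A → E → D → C: 11 + 9 + 5 = 25
A → B → C: 11 + 8 = 19
A → D → C: 11 + 5 = 16
Shortest: 12.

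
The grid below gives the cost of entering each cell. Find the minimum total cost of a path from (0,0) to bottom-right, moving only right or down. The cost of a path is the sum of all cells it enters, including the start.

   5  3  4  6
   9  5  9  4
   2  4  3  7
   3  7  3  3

Best path: r0c0 r0c1 r1c1 r2c1 r2c2 r3c2 r3c3
Cost: 5 + 3 + 5 + 4 + 3 + 3 + 3 = 26

26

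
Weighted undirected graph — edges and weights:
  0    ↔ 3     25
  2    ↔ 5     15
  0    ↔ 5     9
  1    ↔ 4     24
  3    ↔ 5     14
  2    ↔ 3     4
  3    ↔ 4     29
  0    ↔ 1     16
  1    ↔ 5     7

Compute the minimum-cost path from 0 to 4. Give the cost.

40

Checking several routes:
0 → 1 → 4: 16 + 24 = 40
0 → 5 → 2 → 3 → 4: 9 + 15 + 4 + 29 = 57
0 → 3 → 4: 25 + 29 = 54
0 → 5 → 1 → 4: 9 + 7 + 24 = 40
0 → 5 → 3 → 4: 9 + 14 + 29 = 52
The minimum is 40.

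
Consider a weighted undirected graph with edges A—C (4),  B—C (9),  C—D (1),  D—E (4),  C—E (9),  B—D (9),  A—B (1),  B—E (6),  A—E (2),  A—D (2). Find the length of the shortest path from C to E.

Some routes from C to E:
C-A-E: 4 + 2 = 6
C-D-A-B-E: 1 + 2 + 1 + 6 = 10
C-E: 9
C-D-A-E: 1 + 2 + 2 = 5
C-D-E: 1 + 4 = 5
The minimum is 5.

5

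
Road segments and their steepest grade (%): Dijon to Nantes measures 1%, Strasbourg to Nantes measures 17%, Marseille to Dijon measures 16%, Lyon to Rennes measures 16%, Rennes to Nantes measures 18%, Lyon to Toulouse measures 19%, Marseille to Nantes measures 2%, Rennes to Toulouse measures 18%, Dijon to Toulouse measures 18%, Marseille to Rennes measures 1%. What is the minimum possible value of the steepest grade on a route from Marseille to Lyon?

16

Comparing a few candidate routes:
Marseille -> Rennes -> Lyon: max(1, 16) = 16
Marseille -> Dijon -> Toulouse -> Rennes -> Lyon: max(16, 18, 18, 16) = 18
Marseille -> Nantes -> Rennes -> Lyon: max(2, 18, 16) = 18
Marseille -> Nantes -> Dijon -> Toulouse -> Rennes -> Lyon: max(2, 1, 18, 18, 16) = 18
Smallest bottleneck: 16%.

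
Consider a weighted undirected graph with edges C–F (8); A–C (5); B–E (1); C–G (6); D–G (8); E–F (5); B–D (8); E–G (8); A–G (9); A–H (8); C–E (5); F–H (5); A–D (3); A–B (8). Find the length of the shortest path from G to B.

Comparing a few candidate routes:
G-E-B: 8 + 1 = 9
G-C-E-B: 6 + 5 + 1 = 12
G-D-B: 8 + 8 = 16
Shortest: 9.

9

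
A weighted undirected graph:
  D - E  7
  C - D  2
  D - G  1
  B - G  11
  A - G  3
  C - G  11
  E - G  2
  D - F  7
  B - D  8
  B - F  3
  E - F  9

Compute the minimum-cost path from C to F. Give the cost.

Comparing a few candidate routes:
C → D → G → B → F: 2 + 1 + 11 + 3 = 17
C → D → F: 2 + 7 = 9
C → D → G → E → F: 2 + 1 + 2 + 9 = 14
C → D → B → F: 2 + 8 + 3 = 13
Best route has total 9.

9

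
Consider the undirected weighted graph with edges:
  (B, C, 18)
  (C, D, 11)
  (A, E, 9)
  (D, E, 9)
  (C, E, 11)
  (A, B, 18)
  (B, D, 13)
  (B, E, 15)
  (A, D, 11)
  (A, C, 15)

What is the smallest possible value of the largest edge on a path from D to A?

Checking several routes:
D-B-E-A: max(13, 15, 9) = 15
D-C-E-A: max(11, 11, 9) = 11
D-B-E-C-A: max(13, 15, 11, 15) = 15
D-A: max(11) = 11
D-E-A: max(9, 9) = 9
The minimum achievable maximum is 9.

9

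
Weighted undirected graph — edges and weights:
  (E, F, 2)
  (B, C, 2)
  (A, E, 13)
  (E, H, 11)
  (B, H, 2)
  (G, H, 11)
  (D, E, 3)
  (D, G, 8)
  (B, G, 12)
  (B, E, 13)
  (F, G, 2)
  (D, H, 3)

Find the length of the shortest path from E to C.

10

A few of the E→C routes:
E-D-H-B-C: 3 + 3 + 2 + 2 = 10
E-F-G-B-C: 2 + 2 + 12 + 2 = 18
E-H-B-C: 11 + 2 + 2 = 15
E-B-C: 13 + 2 = 15
Shortest: 10.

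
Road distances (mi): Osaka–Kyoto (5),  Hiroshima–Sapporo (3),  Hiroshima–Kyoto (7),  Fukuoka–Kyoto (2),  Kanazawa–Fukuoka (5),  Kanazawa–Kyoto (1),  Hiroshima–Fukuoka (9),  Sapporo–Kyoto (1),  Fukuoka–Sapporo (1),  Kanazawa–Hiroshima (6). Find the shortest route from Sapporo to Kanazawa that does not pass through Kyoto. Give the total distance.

Candidate routes:
Sapporo → Fukuoka → Kanazawa: 1 + 5 = 6
Sapporo → Hiroshima → Kanazawa: 3 + 6 = 9
Sapporo → Fukuoka → Hiroshima → Kanazawa: 1 + 9 + 6 = 16
Sapporo → Hiroshima → Fukuoka → Kanazawa: 3 + 9 + 5 = 17
Best route has total 6 mi.

6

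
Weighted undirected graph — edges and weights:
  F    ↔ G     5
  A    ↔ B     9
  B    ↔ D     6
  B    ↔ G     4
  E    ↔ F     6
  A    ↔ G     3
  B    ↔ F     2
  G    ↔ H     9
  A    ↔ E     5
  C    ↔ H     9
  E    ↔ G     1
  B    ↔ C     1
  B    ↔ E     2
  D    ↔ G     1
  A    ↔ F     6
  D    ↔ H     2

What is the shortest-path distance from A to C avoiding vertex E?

Checking several routes:
A → B → C: 9 + 1 = 10
A → G → F → B → C: 3 + 5 + 2 + 1 = 11
A → G → D → B → C: 3 + 1 + 6 + 1 = 11
A → G → B → C: 3 + 4 + 1 = 8
A → G → D → H → C: 3 + 1 + 2 + 9 = 15
A → F → B → C: 6 + 2 + 1 = 9
Best route has total 8.

8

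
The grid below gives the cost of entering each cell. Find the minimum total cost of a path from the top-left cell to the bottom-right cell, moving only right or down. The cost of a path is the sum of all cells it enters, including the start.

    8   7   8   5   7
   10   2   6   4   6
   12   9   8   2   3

32

Path (0,0) -> (0,1) -> (1,1) -> (1,2) -> (1,3) -> (2,3) -> (2,4): 8 + 7 + 2 + 6 + 4 + 2 + 3 = 32.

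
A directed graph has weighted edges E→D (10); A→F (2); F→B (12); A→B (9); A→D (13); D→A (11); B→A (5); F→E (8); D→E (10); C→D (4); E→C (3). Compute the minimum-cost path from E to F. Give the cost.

20

Routes from E to F:
E - C - D - A - F: 3 + 4 + 11 + 2 = 20
E - D - A - F: 10 + 11 + 2 = 23
Best route has total 20.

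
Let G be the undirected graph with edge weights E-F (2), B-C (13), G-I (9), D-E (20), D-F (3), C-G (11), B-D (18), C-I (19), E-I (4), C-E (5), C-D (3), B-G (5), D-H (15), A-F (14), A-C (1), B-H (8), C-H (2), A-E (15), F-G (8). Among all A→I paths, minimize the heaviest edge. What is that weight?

Some routes from A to I:
A - C - E - I: max(1, 5, 4) = 5
A - C - H - B - G - F - E - I: max(1, 2, 8, 5, 8, 2, 4) = 8
A - C - D - F - E - I: max(1, 3, 3, 2, 4) = 4
Best route has worst link 4.

4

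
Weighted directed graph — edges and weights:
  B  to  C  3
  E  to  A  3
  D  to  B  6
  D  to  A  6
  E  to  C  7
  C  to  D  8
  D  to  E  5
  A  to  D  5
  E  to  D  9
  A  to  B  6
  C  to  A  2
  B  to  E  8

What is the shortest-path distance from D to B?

6

Routes from D to B:
D→E→A→B: 5 + 3 + 6 = 14
D→E→C→A→B: 5 + 7 + 2 + 6 = 20
D→A→B: 6 + 6 = 12
D→B: 6
Best route has total 6.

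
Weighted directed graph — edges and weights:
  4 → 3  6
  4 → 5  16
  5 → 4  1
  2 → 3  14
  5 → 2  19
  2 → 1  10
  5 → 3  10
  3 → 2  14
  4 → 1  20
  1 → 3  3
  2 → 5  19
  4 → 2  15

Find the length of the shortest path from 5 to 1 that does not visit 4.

Routes from 5 to 1 avoiding 4:
5 -> 3 -> 2 -> 1: 10 + 14 + 10 = 34
5 -> 2 -> 1: 19 + 10 = 29
Best route has total 29.

29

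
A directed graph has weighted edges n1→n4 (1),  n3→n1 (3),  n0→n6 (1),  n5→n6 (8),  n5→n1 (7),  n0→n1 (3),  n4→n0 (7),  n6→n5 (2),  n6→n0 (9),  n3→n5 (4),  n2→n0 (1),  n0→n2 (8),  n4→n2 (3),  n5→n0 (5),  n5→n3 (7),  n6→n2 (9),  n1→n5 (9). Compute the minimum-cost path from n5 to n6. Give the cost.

Comparing a few candidate routes:
n5→n0→n6: 5 + 1 = 6
n5→n1→n4→n0→n6: 7 + 1 + 7 + 1 = 16
n5→n3→n1→n4→n2→n0→n6: 7 + 3 + 1 + 3 + 1 + 1 = 16
n5→n1→n4→n2→n0→n6: 7 + 1 + 3 + 1 + 1 = 13
n5→n6: 8
Shortest: 6.

6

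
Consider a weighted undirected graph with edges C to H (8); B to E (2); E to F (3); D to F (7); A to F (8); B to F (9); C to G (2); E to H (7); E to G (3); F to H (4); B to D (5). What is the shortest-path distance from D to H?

11

Comparing a few candidate routes:
D→B→E→F→H: 5 + 2 + 3 + 4 = 14
D→F→E→H: 7 + 3 + 7 = 17
D→F→H: 7 + 4 = 11
D→B→E→H: 5 + 2 + 7 = 14
Best route has total 11.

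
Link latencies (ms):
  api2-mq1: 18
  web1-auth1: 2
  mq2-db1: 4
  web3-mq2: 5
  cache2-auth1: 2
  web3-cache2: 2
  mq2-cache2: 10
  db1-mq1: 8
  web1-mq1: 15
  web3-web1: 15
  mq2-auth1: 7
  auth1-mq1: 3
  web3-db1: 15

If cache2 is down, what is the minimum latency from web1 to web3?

14

Some routes from web1 to web3 avoiding cache2:
web1 → auth1 → mq2 → web3: 2 + 7 + 5 = 14
web1 → web3: 15
web1 → auth1 → mq2 → db1 → web3: 2 + 7 + 4 + 15 = 28
web1 → auth1 → mq1 → db1 → mq2 → web3: 2 + 3 + 8 + 4 + 5 = 22
web1 → mq1 → auth1 → mq2 → web3: 15 + 3 + 7 + 5 = 30
web1 → auth1 → mq1 → db1 → web3: 2 + 3 + 8 + 15 = 28
Shortest: 14 ms.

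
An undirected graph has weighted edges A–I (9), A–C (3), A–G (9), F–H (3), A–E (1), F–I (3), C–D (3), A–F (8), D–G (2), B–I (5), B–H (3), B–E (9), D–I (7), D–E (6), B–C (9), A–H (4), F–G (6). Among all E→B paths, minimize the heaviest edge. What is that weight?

4

Checking several routes:
E→A→H→F→I→B: max(1, 4, 3, 3, 5) = 5
E→D→G→F→I→B: max(6, 2, 6, 3, 5) = 6
E→D→G→F→H→B: max(6, 2, 6, 3, 3) = 6
E→A→H→B: max(1, 4, 3) = 4
Best route has worst link 4.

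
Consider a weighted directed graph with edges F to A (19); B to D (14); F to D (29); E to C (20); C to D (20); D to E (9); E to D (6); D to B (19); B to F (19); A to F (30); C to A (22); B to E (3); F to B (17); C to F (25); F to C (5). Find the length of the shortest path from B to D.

9

Some routes from B to D:
B -> E -> D: 3 + 6 = 9
B -> E -> C -> D: 3 + 20 + 20 = 43
B -> F -> C -> D: 19 + 5 + 20 = 44
B -> D: 14
Best route has total 9.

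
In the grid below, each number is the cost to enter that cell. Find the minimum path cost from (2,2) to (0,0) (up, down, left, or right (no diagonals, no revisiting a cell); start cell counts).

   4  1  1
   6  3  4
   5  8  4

14

Cheapest: r2c2 r1c2 r0c2 r0c1 r0c0
  4 + 4 + 1 + 1 + 4 = 14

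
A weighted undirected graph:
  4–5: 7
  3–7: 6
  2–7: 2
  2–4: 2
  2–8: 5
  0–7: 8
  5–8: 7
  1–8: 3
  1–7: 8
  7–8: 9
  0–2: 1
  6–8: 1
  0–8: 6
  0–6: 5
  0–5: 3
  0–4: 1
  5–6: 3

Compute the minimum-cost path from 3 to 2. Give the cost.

Checking several routes:
3-7-0-2: 6 + 8 + 1 = 15
3-7-2: 6 + 2 = 8
3-7-8-6-0-2: 6 + 9 + 1 + 5 + 1 = 22
3-7-8-2: 6 + 9 + 5 = 20
3-7-0-4-2: 6 + 8 + 1 + 2 = 17
The minimum is 8.

8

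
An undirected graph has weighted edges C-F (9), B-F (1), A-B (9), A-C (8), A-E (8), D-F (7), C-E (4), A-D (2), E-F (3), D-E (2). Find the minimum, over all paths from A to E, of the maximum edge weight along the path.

2

A few of the A→E routes:
A → E: max(8) = 8
A → D → F → E: max(2, 7, 3) = 7
A → C → F → D → E: max(8, 9, 7, 2) = 9
A → D → E: max(2, 2) = 2
A → C → E: max(8, 4) = 8
The minimum achievable maximum is 2.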